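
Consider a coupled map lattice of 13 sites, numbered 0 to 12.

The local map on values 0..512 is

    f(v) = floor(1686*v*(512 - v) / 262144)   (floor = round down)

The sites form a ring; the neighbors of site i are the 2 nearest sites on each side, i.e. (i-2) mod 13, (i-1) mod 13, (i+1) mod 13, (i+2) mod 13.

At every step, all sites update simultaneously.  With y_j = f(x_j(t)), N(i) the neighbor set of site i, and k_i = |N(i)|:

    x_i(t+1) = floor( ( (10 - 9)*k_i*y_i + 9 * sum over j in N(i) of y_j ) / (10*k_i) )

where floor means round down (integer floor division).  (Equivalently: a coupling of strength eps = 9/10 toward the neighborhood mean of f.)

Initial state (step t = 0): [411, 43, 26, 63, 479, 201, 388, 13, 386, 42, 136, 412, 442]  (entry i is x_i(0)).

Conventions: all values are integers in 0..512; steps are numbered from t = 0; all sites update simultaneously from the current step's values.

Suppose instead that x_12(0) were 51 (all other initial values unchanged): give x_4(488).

Answer: x_4(488) = 421
Key observation: The state at step 10, [420, 420, 420, 420, 420, 420, 420, 420, 420, 420, 420, 420, 420], reappears at step 14: the system is in a cycle of period 4 from step 10 on.  Therefore the state at step 488 equals the state at step 10 + ((488 - 10) mod 4) = 12, which is [421, 421, 421, 421, 421, 421, 421, 421, 421, 421, 421, 421, 421].

Derivation:
t=0: [411, 43, 26, 63, 479, 201, 388, 13, 386, 42, 136, 412, 51]
t=1: [167, 165, 160, 178, 229, 182, 223, 262, 212, 225, 224, 222, 237]
t=2: [388, 381, 381, 382, 389, 406, 408, 407, 415, 414, 414, 405, 394]
t=3: [305, 312, 314, 307, 298, 291, 278, 267, 265, 266, 272, 281, 292]
t=4: [407, 405, 404, 405, 408, 413, 415, 417, 419, 419, 417, 414, 410]
t=5: [271, 275, 275, 273, 269, 265, 259, 254, 253, 254, 256, 261, 266]
t=6: [419, 419, 419, 419, 419, 420, 420, 420, 421, 421, 420, 420, 420]
t=7: [249, 249, 250, 249, 249, 248, 248, 247, 247, 247, 247, 248, 248]
t=8: [421, 421, 421, 421, 421, 420, 420, 420, 420, 420, 420, 420, 420]
t=9: [246, 246, 246, 246, 246, 247, 247, 248, 248, 248, 248, 247, 247]
t=10: [420, 420, 420, 420, 420, 420, 420, 420, 420, 420, 420, 420, 420]
t=11: [248, 248, 248, 248, 248, 248, 248, 248, 248, 248, 248, 248, 248]
t=12: [421, 421, 421, 421, 421, 421, 421, 421, 421, 421, 421, 421, 421]
t=13: [246, 246, 246, 246, 246, 246, 246, 246, 246, 246, 246, 246, 246]
t=14: [420, 420, 420, 420, 420, 420, 420, 420, 420, 420, 420, 420, 420]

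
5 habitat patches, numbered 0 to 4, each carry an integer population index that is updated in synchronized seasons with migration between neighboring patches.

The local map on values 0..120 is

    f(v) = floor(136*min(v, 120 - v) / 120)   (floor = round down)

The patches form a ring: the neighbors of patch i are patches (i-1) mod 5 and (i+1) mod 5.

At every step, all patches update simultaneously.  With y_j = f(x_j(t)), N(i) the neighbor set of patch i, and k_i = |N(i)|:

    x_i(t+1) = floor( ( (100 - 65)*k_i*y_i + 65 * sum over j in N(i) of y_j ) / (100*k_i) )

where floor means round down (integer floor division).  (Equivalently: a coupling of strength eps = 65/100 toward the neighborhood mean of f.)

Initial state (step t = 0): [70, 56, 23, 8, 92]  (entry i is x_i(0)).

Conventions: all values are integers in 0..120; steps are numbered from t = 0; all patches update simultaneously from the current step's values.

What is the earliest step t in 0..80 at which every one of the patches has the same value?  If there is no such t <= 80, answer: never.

Answer: 8
Key observation: Synchronization is absorbing here: once all patches are equal they stay equal, and step 8 is the first all-equal step.

Derivation:
t=0: [70, 56, 23, 8, 92]  (not all equal)
t=1: [50, 48, 32, 21, 31]  (not all equal)
t=2: [48, 48, 37, 31, 37]  (not all equal)
t=3: [49, 49, 43, 38, 43]  (not all equal)
t=4: [52, 52, 48, 46, 48]  (not all equal)
t=5: [56, 56, 54, 53, 54]  (not all equal)
t=6: [62, 62, 61, 60, 61]  (not all equal)
t=7: [65, 65, 66, 66, 66]  (not all equal)
t=8: [61, 61, 61, 61, 61]  (all equal)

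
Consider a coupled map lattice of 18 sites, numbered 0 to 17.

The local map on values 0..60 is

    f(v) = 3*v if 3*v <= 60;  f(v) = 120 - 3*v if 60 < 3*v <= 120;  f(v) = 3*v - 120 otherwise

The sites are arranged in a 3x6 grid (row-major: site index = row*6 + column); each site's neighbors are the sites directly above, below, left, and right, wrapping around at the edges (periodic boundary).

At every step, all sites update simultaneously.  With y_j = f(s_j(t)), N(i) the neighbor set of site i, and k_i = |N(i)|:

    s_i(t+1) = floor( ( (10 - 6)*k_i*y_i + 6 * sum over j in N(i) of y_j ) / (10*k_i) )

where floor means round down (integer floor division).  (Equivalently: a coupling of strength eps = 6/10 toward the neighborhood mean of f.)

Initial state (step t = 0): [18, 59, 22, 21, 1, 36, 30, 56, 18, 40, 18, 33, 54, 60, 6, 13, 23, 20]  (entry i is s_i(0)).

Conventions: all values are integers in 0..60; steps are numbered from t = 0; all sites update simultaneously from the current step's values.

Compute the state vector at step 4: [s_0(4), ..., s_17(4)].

Answer: [19, 15, 24, 31, 15, 11, 24, 17, 23, 31, 19, 18, 22, 13, 17, 26, 16, 17]

Derivation:
t=0: [18, 59, 22, 21, 1, 36, 30, 56, 18, 40, 18, 33, 54, 60, 6, 13, 23, 20]
t=1: [42, 55, 49, 37, 27, 25, 36, 49, 39, 30, 32, 31, 47, 48, 38, 34, 43, 42]
t=2: [20, 30, 20, 20, 28, 29, 16, 23, 14, 20, 25, 23, 15, 24, 13, 15, 16, 17]
t=3: [47, 44, 49, 54, 42, 42, 50, 45, 48, 52, 47, 46, 49, 43, 44, 49, 45, 46]
t=4: [19, 15, 24, 31, 15, 11, 24, 17, 23, 31, 19, 18, 22, 13, 17, 26, 16, 17]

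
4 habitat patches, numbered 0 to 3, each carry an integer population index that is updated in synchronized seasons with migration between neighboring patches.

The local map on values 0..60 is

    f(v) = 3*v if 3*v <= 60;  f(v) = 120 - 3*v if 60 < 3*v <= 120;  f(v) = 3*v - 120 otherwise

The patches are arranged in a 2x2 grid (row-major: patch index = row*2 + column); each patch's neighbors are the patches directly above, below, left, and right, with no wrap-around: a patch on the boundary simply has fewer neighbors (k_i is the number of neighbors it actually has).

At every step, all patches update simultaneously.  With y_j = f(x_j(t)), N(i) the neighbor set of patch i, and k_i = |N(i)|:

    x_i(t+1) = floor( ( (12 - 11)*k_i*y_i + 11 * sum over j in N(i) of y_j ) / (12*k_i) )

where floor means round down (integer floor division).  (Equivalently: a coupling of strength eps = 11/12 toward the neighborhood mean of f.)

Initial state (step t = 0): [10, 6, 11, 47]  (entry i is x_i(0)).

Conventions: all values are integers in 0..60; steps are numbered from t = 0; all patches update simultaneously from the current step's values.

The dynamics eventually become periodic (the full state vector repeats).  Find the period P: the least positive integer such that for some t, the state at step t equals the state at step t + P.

Answer: 4
Key observation: The state at step 18, [18, 18, 18, 18], reappears at step 22 — and no state repeats earlier — so the cycle the system enters has period 4.

Derivation:
t=0: [10, 6, 11, 47]
t=1: [25, 24, 26, 25]
t=2: [45, 45, 44, 45]
t=3: [13, 15, 14, 13]
t=4: [43, 39, 39, 43]
t=5: [3, 8, 8, 3]
t=6: [22, 10, 10, 22]
t=7: [32, 52, 52, 32]
t=8: [35, 25, 25, 35]
t=9: [42, 17, 17, 42]
t=10: [47, 9, 9, 47]
t=11: [26, 21, 21, 26]
t=12: [55, 43, 43, 55]
t=13: [12, 42, 42, 12]
t=14: [8, 33, 33, 8]
t=15: [21, 23, 23, 21]
t=16: [51, 56, 56, 51]
t=17: [46, 34, 34, 46]
t=18: [18, 18, 18, 18]
t=19: [54, 54, 54, 54]
t=20: [42, 42, 42, 42]
t=21: [6, 6, 6, 6]
t=22: [18, 18, 18, 18]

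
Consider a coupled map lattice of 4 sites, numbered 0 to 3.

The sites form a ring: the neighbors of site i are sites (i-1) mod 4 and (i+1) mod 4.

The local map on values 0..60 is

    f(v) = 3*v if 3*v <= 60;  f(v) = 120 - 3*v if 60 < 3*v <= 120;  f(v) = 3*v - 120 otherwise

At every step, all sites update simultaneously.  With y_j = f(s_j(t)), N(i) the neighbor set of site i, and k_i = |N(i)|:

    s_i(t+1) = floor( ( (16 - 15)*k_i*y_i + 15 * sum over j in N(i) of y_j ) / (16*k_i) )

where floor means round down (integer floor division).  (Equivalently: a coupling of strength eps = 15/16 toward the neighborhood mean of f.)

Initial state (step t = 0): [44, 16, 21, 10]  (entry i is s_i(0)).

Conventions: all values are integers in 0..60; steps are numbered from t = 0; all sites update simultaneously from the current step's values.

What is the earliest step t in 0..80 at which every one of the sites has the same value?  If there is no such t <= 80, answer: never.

Simulating step by step:
t=0: [44, 16, 21, 10]  (not all equal)
t=1: [37, 35, 40, 34]  (not all equal)
t=2: [16, 5, 15, 5]  (not all equal)
t=3: [17, 44, 16, 44]  (not all equal)
t=4: [14, 47, 14, 47]  (not all equal)
t=5: [22, 40, 22, 40]  (not all equal)
t=6: [3, 50, 3, 50]  (not all equal)
t=7: [28, 10, 28, 10]  (not all equal)
t=8: [30, 35, 30, 35]  (not all equal)
t=9: [15, 29, 15, 29]  (not all equal)
t=10: [33, 44, 33, 44]  (not all equal)
t=11: [12, 20, 12, 20]  (not all equal)
t=12: [58, 37, 58, 37]  (not all equal)
t=13: [11, 51, 11, 51]  (not all equal)
t=14: [33, 33, 33, 33]  (all equal)

Answer: 14
Key observation: Synchronization is absorbing here: once all sites are equal they stay equal, and step 14 is the first all-equal step.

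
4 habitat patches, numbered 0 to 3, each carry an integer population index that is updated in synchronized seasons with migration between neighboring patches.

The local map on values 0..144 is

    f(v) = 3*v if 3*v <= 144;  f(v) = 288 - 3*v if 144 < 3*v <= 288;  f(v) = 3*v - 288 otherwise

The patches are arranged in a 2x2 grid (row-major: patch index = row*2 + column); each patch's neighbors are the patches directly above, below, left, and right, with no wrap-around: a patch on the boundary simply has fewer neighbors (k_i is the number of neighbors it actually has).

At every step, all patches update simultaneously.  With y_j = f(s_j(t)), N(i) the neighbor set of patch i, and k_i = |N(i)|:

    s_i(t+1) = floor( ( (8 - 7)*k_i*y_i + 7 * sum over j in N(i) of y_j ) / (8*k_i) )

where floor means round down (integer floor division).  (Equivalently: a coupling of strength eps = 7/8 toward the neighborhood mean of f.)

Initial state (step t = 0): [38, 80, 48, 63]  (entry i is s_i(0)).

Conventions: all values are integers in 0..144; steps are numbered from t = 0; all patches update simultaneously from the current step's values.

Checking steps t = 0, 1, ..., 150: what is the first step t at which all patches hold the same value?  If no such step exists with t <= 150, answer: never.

Simulating step by step:
t=0: [38, 80, 48, 63]  (not all equal)
t=1: [98, 99, 111, 96]  (not all equal)
t=2: [24, 3, 8, 23]  (not all equal)
t=3: [23, 62, 64, 23]  (not all equal)
t=4: [95, 73, 72, 95]  (not all equal)
t=5: [62, 11, 11, 62]  (not all equal)
t=6: [41, 93, 93, 41]  (not all equal)
t=7: [23, 108, 108, 23]  (not all equal)
t=8: [40, 64, 64, 40]  (not all equal)
t=9: [99, 117, 117, 99]  (not all equal)
t=10: [56, 15, 15, 56]  (not all equal)
t=11: [54, 110, 110, 54]  (not all equal)
t=12: [52, 115, 115, 52]  (not all equal)
t=13: [66, 122, 122, 66]  (not all equal)
t=14: [79, 88, 88, 79]  (not all equal)
t=15: [27, 47, 47, 27]  (not all equal)
t=16: [133, 88, 88, 133]  (not all equal)
t=17: [34, 100, 100, 34]  (not all equal)
t=18: [23, 90, 90, 23]  (not all equal)
t=19: [24, 62, 62, 24]  (not all equal)
t=20: [98, 75, 75, 98]  (not all equal)
t=21: [55, 13, 13, 55]  (not all equal)
t=22: [49, 112, 112, 49]  (not all equal)
t=23: [59, 129, 129, 59]  (not all equal)
t=24: [100, 109, 109, 100]  (not all equal)
t=25: [35, 15, 15, 35]  (not all equal)
t=26: [52, 97, 97, 52]  (not all equal)
t=27: [19, 115, 115, 19]  (not all equal)
t=28: [57, 57, 57, 57]  (all equal)

Answer: 28
Key observation: Synchronization is absorbing here: once all patches are equal they stay equal, and step 28 is the first all-equal step.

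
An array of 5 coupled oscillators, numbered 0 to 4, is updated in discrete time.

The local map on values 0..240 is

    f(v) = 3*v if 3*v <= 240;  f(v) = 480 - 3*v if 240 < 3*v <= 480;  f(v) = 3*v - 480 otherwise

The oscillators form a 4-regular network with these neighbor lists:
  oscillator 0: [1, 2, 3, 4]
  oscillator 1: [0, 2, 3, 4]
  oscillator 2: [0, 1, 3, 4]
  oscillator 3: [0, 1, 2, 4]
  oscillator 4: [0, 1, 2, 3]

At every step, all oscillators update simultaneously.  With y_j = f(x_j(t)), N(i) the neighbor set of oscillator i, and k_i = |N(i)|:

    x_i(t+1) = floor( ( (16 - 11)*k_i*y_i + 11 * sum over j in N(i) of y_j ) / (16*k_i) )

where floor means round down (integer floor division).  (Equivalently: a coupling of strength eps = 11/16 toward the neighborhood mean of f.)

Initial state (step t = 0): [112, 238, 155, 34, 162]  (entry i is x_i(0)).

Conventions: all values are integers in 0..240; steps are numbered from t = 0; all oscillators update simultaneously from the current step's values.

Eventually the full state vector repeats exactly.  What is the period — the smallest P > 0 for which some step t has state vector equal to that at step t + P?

Answer: 4
Key observation: The state at step 5, [54, 54, 54, 54, 54], reappears at step 9 — and no state repeats earlier — so the cycle the system enters has period 4.

Derivation:
t=0: [112, 238, 155, 34, 162]
t=1: [106, 119, 88, 100, 86]
t=2: [177, 172, 185, 180, 186]
t=3: [58, 56, 62, 60, 62]
t=4: [178, 177, 179, 178, 179]
t=5: [54, 54, 54, 54, 54]
t=6: [162, 162, 162, 162, 162]
t=7: [6, 6, 6, 6, 6]
t=8: [18, 18, 18, 18, 18]
t=9: [54, 54, 54, 54, 54]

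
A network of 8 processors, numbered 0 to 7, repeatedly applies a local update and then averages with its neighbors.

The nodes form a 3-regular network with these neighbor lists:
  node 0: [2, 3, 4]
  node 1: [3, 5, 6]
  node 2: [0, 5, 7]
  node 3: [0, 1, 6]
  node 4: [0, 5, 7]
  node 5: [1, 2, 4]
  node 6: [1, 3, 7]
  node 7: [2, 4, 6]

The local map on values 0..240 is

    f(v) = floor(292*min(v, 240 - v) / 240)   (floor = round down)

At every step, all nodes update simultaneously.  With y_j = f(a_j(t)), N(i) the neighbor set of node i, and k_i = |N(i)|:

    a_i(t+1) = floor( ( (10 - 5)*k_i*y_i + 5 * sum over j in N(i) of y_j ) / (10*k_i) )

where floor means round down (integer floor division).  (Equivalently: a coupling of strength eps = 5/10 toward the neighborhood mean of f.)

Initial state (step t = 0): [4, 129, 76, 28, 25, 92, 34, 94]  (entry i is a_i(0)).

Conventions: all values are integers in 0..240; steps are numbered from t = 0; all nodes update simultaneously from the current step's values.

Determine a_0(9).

Answer: a_0(9) = 139

Derivation:
t=0: [4, 129, 76, 28, 25, 92, 34, 94]
t=1: [28, 98, 84, 47, 53, 98, 67, 84]
t=2: [54, 102, 93, 67, 74, 107, 86, 92]
t=3: [79, 114, 107, 89, 96, 119, 104, 106]
t=4: [107, 132, 126, 114, 119, 136, 125, 126]
t=5: [135, 132, 134, 135, 137, 131, 137, 139]
t=6: [126, 129, 127, 127, 126, 130, 125, 124]
t=7: [137, 135, 137, 137, 137, 134, 138, 139]
t=8: [125, 126, 125, 125, 125, 126, 124, 123]
t=9: [139, 138, 139, 139, 139, 138, 140, 140]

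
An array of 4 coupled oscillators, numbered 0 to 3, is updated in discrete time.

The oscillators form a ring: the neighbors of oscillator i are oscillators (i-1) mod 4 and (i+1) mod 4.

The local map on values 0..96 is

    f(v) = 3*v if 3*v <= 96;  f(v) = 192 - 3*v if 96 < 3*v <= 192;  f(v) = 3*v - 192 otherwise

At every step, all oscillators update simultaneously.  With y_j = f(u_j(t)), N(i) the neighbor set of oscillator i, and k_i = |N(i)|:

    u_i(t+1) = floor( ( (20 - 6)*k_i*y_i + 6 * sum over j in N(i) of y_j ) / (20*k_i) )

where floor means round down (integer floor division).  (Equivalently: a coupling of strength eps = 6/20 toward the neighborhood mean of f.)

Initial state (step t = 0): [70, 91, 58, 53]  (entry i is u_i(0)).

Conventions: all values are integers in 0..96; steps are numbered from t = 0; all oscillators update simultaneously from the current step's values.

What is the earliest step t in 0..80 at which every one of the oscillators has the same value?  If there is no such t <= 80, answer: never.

Simulating step by step:
t=0: [70, 91, 58, 53]  (not all equal)
t=1: [29, 62, 29, 28]  (not all equal)
t=2: [74, 30, 74, 84]  (not all equal)
t=3: [43, 72, 43, 51]  (not all equal)
t=4: [53, 35, 53, 46]  (not all equal)
t=5: [44, 70, 44, 47]  (not all equal)
t=6: [52, 30, 52, 53]  (not all equal)
t=7: [43, 73, 43, 33]  (not all equal)
t=8: [62, 37, 62, 84]  (not all equal)
t=9: [25, 58, 25, 43]  (not all equal)
t=10: [64, 35, 64, 66]  (not all equal)
t=11: [13, 60, 13, 4]  (not all equal)
t=12: [30, 20, 30, 20]  (not all equal)
t=13: [81, 69, 81, 69]  (not all equal)
t=14: [40, 25, 40, 25]  (not all equal)
t=15: [72, 74, 72, 74]  (not all equal)
t=16: [25, 28, 25, 28]  (not all equal)
t=17: [77, 81, 77, 81]  (not all equal)
t=18: [42, 47, 42, 47]  (not all equal)
t=19: [61, 55, 61, 55]  (not all equal)
t=20: [14, 21, 14, 21]  (not all equal)
t=21: [48, 56, 48, 56]  (not all equal)
t=22: [40, 31, 40, 31]  (not all equal)
t=23: [78, 86, 78, 86]  (not all equal)
t=24: [49, 58, 49, 58]  (not all equal)
t=25: [36, 26, 36, 26]  (not all equal)
t=26: [82, 79, 82, 79]  (not all equal)
t=27: [51, 47, 51, 47]  (not all equal)
t=28: [42, 47, 42, 47]  (not all equal)

Answer: never
Key observation: The state at step 18 reappears at step 28 — the system is in a cycle of period 10 from step 18 on.  No step 0..28 is synchronized, and the cycle repeats forever, so no step up to 80 (or ever) has all oscillators equal.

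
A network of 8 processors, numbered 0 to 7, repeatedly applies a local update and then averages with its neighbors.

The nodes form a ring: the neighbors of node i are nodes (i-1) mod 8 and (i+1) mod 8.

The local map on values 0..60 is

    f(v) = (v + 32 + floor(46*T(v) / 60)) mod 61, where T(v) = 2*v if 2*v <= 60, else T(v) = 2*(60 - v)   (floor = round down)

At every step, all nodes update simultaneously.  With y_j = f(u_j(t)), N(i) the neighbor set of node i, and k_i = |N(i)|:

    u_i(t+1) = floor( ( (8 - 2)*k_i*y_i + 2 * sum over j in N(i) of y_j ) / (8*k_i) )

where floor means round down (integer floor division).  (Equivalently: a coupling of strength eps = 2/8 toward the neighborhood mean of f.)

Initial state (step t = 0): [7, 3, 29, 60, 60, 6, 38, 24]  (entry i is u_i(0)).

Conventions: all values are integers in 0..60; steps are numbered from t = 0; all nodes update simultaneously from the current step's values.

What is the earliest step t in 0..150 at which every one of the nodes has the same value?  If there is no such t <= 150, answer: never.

Answer: 4
Key observation: Synchronization is absorbing here: once all nodes are equal they stay equal, and step 4 is the first all-equal step.

Derivation:
t=0: [7, 3, 29, 60, 60, 6, 38, 24]  (not all equal)
t=1: [45, 40, 41, 32, 33, 44, 41, 34]  (not all equal)
t=2: [39, 40, 41, 44, 44, 40, 41, 43]  (not all equal)
t=3: [41, 41, 40, 39, 39, 40, 40, 40]  (not all equal)
t=4: [41, 41, 41, 41, 41, 41, 41, 41]  (all equal)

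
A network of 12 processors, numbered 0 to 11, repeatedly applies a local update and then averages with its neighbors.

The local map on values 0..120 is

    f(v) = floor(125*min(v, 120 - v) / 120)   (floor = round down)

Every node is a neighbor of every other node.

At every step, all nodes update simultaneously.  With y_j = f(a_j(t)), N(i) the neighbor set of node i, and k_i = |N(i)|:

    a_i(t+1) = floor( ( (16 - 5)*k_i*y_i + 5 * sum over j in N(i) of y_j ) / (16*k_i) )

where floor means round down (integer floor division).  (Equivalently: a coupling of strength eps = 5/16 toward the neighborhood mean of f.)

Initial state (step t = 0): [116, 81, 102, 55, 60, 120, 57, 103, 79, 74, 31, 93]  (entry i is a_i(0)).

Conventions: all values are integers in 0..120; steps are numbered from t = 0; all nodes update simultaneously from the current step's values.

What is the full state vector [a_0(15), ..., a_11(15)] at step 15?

Simulating step by step:
t=0: [116, 81, 102, 55, 60, 120, 57, 103, 79, 74, 31, 93]
t=1: [14, 37, 23, 49, 52, 11, 50, 22, 39, 42, 32, 29]
t=2: [20, 36, 26, 45, 47, 18, 45, 26, 38, 40, 33, 31]
t=3: [24, 36, 29, 42, 43, 23, 42, 29, 37, 38, 34, 32]
t=4: [28, 36, 31, 40, 40, 27, 40, 31, 36, 37, 35, 33]
t=5: [31, 36, 33, 39, 39, 30, 39, 33, 36, 37, 35, 34]
t=6: [33, 36, 34, 38, 38, 32, 38, 34, 36, 37, 36, 35]
t=7: [34, 36, 35, 38, 38, 34, 38, 35, 36, 37, 36, 36]
t=8: [35, 37, 36, 38, 38, 35, 38, 36, 37, 37, 37, 37]
t=9: [36, 37, 37, 38, 38, 36, 38, 37, 37, 37, 37, 37]
t=10: [37, 38, 38, 38, 38, 37, 38, 38, 38, 38, 38, 38]
t=11: [38, 38, 38, 38, 38, 38, 38, 38, 38, 38, 38, 38]
t=12: [39, 39, 39, 39, 39, 39, 39, 39, 39, 39, 39, 39]
t=13: [40, 40, 40, 40, 40, 40, 40, 40, 40, 40, 40, 40]
t=14: [41, 41, 41, 41, 41, 41, 41, 41, 41, 41, 41, 41]
t=15: [42, 42, 42, 42, 42, 42, 42, 42, 42, 42, 42, 42]

Answer: [42, 42, 42, 42, 42, 42, 42, 42, 42, 42, 42, 42]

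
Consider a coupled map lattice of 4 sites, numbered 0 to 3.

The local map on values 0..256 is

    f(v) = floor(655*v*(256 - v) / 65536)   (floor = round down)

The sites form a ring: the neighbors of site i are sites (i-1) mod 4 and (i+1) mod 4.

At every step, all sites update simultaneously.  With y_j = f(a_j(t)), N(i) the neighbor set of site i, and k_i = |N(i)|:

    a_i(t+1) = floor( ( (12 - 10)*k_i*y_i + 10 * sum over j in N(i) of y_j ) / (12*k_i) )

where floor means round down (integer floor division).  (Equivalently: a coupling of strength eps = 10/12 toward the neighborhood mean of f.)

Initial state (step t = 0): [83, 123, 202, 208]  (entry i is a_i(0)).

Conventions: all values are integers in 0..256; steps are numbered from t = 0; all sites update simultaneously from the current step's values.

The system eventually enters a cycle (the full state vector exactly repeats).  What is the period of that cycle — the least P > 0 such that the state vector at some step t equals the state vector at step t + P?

Simulating step by step:
t=0: [83, 123, 202, 208]
t=1: [133, 132, 127, 121]
t=2: [163, 163, 163, 163]
t=3: [151, 151, 151, 151]
t=4: [158, 158, 158, 158]
t=5: [154, 154, 154, 154]
t=6: [156, 156, 156, 156]
t=7: [155, 155, 155, 155]
t=8: [156, 156, 156, 156]

Answer: 2
Key observation: The state at step 6, [156, 156, 156, 156], reappears at step 8 — and no state repeats earlier — so the cycle the system enters has period 2.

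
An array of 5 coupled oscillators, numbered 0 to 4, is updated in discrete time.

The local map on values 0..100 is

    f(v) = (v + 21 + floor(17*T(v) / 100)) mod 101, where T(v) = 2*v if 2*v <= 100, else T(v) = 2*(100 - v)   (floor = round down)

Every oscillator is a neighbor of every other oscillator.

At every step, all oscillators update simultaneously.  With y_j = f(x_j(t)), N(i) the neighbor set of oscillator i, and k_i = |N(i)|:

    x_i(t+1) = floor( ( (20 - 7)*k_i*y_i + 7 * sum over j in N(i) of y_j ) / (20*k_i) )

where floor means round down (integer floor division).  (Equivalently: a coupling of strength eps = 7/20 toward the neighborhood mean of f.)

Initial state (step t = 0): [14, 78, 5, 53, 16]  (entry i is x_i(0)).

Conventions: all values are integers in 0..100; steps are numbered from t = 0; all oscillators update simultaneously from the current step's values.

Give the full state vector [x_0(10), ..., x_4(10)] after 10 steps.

Simulating step by step:
t=0: [14, 78, 5, 53, 16]
t=1: [39, 20, 32, 67, 41]
t=2: [72, 57, 66, 86, 73]
t=3: [18, 69, 72, 23, 18]
t=4: [46, 77, 21, 49, 46]
t=5: [72, 28, 54, 74, 72]
t=6: [13, 45, 63, 14, 13]
t=7: [46, 71, 79, 47, 46]
t=8: [68, 22, 25, 68, 68]
t=9: [90, 63, 65, 90, 90]
t=10: [27, 74, 74, 27, 27]

Answer: [27, 74, 74, 27, 27]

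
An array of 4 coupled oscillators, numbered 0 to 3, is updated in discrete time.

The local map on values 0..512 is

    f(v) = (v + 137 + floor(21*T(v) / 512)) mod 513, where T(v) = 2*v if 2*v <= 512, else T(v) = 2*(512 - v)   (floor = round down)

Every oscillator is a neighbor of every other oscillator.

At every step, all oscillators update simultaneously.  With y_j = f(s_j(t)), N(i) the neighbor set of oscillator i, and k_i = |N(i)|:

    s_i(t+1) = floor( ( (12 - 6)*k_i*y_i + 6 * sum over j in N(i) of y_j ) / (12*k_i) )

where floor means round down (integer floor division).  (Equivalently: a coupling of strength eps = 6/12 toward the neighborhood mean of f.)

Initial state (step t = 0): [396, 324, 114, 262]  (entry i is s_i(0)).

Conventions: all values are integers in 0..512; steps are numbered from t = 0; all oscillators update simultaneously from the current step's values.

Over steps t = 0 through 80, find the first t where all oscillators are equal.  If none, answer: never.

Simulating step by step:
t=0: [396, 324, 114, 262]  (not all equal)
t=1: [207, 356, 284, 337]  (not all equal)
t=2: [418, 467, 445, 461]  (not all equal)
t=3: [67, 82, 75, 80]  (not all equal)
t=4: [215, 220, 218, 220]  (not all equal)
t=5: [371, 373, 372, 373]  (not all equal)
t=6: [6, 7, 7, 7]  (not all equal)
t=7: [143, 143, 143, 143]  (all equal)

Answer: 7
Key observation: Synchronization is absorbing here: once all oscillators are equal they stay equal, and step 7 is the first all-equal step.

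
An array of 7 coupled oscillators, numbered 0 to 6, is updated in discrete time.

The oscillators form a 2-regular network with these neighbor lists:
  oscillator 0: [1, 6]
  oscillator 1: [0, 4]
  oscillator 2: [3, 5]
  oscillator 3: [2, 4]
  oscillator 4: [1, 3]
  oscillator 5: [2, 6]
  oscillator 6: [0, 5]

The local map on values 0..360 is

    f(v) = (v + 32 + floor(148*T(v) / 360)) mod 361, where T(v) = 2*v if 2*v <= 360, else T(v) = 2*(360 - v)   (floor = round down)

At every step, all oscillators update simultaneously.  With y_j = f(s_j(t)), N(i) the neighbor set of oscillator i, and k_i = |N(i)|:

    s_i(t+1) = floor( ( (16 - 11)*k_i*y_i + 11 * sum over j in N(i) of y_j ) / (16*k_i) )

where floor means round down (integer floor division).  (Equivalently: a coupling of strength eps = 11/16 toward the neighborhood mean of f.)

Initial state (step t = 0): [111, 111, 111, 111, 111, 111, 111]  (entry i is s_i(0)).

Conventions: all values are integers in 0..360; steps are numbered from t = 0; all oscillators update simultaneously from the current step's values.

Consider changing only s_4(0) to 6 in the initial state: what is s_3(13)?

Simulating step by step:
t=0: [111, 111, 111, 111, 6, 111, 111]
t=1: [234, 168, 234, 168, 174, 234, 234]
t=2: [121, 228, 121, 228, 341, 8, 8]
t=3: [96, 98, 96, 98, 13, 116, 116]
t=4: [220, 155, 220, 155, 161, 230, 230]
t=5: [112, 211, 112, 211, 317, 6, 6]
t=6: [89, 90, 89, 90, 9, 108, 108]
t=7: [206, 144, 206, 144, 149, 216, 216]
t=8: [103, 197, 103, 197, 296, 4, 4]
t=9: [82, 82, 82, 82, 7, 100, 100]
t=10: [192, 133, 192, 133, 138, 202, 202]
t=11: [95, 183, 95, 183, 276, 1, 1]
t=12: [199, 188, 199, 188, 252, 92, 92]
t=13: [69, 4, 69, 4, 3, 131, 131]

Answer: s_3(13) = 4
Key observation: This trace re-runs the system from the modified initial state.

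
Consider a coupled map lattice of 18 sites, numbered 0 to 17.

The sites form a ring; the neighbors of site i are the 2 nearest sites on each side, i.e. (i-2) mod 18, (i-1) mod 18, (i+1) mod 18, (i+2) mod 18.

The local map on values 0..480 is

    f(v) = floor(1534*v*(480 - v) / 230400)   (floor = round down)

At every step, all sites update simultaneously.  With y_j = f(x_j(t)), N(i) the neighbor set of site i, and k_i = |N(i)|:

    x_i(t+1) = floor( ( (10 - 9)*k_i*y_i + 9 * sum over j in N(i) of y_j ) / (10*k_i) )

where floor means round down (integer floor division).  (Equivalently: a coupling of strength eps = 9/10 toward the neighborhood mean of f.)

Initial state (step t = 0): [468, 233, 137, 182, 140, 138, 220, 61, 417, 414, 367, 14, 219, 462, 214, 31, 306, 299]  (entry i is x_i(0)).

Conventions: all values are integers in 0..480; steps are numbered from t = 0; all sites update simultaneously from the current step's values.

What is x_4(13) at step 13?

Answer: x_4(13) = 249

Derivation:
t=0: [468, 233, 137, 182, 140, 138, 220, 61, 417, 414, 367, 14, 219, 462, 214, 31, 306, 299]
t=1: [320, 279, 278, 334, 339, 307, 257, 253, 243, 167, 202, 205, 207, 206, 236, 267, 230, 230]
t=2: [373, 356, 342, 351, 353, 351, 361, 367, 372, 375, 370, 368, 376, 377, 378, 380, 371, 369]
t=3: [284, 288, 291, 301, 300, 291, 285, 278, 272, 270, 266, 263, 264, 260, 259, 262, 262, 270]
t=4: [372, 367, 363, 364, 364, 365, 368, 372, 374, 376, 377, 378, 379, 379, 379, 379, 377, 374]
t=5: [269, 273, 276, 279, 279, 276, 272, 268, 264, 260, 258, 256, 255, 254, 254, 256, 259, 263]
t=6: [377, 375, 374, 374, 374, 374, 376, 377, 378, 379, 380, 381, 381, 381, 381, 381, 379, 378]
t=7: [258, 260, 261, 262, 262, 261, 260, 258, 256, 254, 253, 252, 251, 251, 251, 252, 254, 256]
t=8: [380, 380, 380, 380, 380, 380, 380, 380, 381, 381, 381, 382, 382, 382, 382, 381, 381, 381]
t=9: [252, 252, 253, 253, 253, 253, 252, 252, 251, 251, 250, 249, 249, 249, 249, 250, 251, 251]
t=10: [382, 382, 382, 382, 382, 382, 382, 382, 382, 382, 382, 382, 382, 382, 382, 382, 382, 382]
t=11: [249, 249, 249, 249, 249, 249, 249, 249, 249, 249, 249, 249, 249, 249, 249, 249, 249, 249]
t=12: [382, 382, 382, 382, 382, 382, 382, 382, 382, 382, 382, 382, 382, 382, 382, 382, 382, 382]
t=13: [249, 249, 249, 249, 249, 249, 249, 249, 249, 249, 249, 249, 249, 249, 249, 249, 249, 249]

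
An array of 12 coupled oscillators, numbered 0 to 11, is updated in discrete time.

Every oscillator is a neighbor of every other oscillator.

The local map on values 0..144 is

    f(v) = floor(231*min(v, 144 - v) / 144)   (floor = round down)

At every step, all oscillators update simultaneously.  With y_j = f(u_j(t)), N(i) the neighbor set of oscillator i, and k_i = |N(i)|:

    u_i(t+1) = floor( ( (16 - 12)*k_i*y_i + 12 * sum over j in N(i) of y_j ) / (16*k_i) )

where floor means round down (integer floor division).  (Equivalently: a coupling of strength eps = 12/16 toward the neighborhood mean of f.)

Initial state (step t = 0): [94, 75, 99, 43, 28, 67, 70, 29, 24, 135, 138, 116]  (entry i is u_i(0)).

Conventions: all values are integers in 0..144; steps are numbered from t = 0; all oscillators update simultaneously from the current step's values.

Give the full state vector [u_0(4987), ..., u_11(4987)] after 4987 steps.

Answer: [105, 105, 105, 105, 105, 105, 105, 105, 105, 105, 105, 105]
Key observation: The state at step 4, [113, 113, 113, 113, 113, 113, 113, 113, 113, 113, 113, 113], reappears at step 14: the system is in a cycle of period 10 from step 4 on.  Therefore the state at step 4987 equals the state at step 4 + ((4987 - 4) mod 10) = 7, which is [105, 105, 105, 105, 105, 105, 105, 105, 105, 105, 105, 105].

Derivation:
t=0: [94, 75, 99, 43, 28, 67, 70, 29, 24, 135, 138, 116]
t=1: [65, 70, 63, 63, 58, 70, 71, 59, 57, 53, 52, 58]
t=2: [99, 100, 98, 98, 97, 100, 101, 97, 97, 96, 95, 97]
t=3: [73, 72, 73, 73, 73, 72, 72, 73, 73, 74, 74, 73]
t=4: [113, 113, 113, 113, 113, 113, 113, 113, 113, 113, 113, 113]
t=5: [49, 49, 49, 49, 49, 49, 49, 49, 49, 49, 49, 49]
t=6: [78, 78, 78, 78, 78, 78, 78, 78, 78, 78, 78, 78]
t=7: [105, 105, 105, 105, 105, 105, 105, 105, 105, 105, 105, 105]
t=8: [62, 62, 62, 62, 62, 62, 62, 62, 62, 62, 62, 62]
t=9: [99, 99, 99, 99, 99, 99, 99, 99, 99, 99, 99, 99]
t=10: [72, 72, 72, 72, 72, 72, 72, 72, 72, 72, 72, 72]
t=11: [115, 115, 115, 115, 115, 115, 115, 115, 115, 115, 115, 115]
t=12: [46, 46, 46, 46, 46, 46, 46, 46, 46, 46, 46, 46]
t=13: [73, 73, 73, 73, 73, 73, 73, 73, 73, 73, 73, 73]
t=14: [113, 113, 113, 113, 113, 113, 113, 113, 113, 113, 113, 113]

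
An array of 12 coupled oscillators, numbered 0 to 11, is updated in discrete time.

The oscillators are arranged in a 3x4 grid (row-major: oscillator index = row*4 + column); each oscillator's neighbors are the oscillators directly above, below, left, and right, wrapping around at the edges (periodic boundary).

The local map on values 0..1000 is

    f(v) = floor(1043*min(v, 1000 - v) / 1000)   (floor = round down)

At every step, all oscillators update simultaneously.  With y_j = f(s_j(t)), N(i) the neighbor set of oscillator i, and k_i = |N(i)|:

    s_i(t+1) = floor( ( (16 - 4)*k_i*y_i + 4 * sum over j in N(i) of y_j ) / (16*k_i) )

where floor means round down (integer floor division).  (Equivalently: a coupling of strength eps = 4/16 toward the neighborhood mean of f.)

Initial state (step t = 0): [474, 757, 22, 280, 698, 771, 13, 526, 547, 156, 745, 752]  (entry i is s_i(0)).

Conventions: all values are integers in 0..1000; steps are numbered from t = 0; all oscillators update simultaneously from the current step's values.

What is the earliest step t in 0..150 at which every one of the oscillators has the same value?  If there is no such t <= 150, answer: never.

Simulating step by step:
t=0: [474, 757, 22, 280, 698, 771, 13, 526, 547, 156, 745, 752]  (not all equal)
t=1: [453, 247, 67, 298, 341, 224, 73, 425, 430, 198, 227, 288]  (not all equal)
t=2: [439, 254, 106, 312, 366, 230, 118, 397, 419, 227, 217, 314]  (not all equal)
t=3: [430, 263, 141, 325, 382, 242, 154, 382, 415, 249, 219, 332]  (not all equal)
t=4: [426, 274, 172, 337, 394, 257, 184, 376, 414, 268, 228, 346]  (not all equal)
t=5: [425, 286, 200, 349, 403, 273, 210, 376, 416, 285, 240, 358]  (not all equal)
t=6: [426, 300, 226, 361, 412, 290, 235, 380, 420, 301, 256, 369]  (not all equal)
t=7: [430, 314, 251, 373, 420, 307, 258, 386, 426, 317, 273, 380]  (not all equal)
t=8: [435, 330, 275, 385, 429, 325, 280, 394, 433, 333, 291, 391]  (not all equal)
t=9: [442, 347, 298, 398, 438, 342, 302, 404, 441, 350, 310, 403]  (not all equal)
t=10: [451, 364, 320, 412, 448, 360, 323, 416, 450, 367, 330, 416]  (not all equal)
t=11: [461, 381, 342, 426, 459, 379, 344, 428, 461, 384, 350, 429]  (not all equal)
t=12: [472, 399, 364, 441, 471, 398, 366, 442, 472, 402, 371, 443]  (not all equal)
t=13: [485, 418, 386, 456, 484, 417, 388, 457, 485, 421, 392, 458]  (not all equal)
t=14: [498, 437, 409, 472, 498, 436, 410, 473, 499, 440, 413, 474]  (not all equal)
t=15: [513, 457, 432, 489, 513, 456, 432, 490, 514, 459, 435, 491]  (not all equal)
t=16: [505, 476, 455, 506, 505, 475, 455, 506, 504, 477, 457, 507]  (not all equal)
t=17: [514, 495, 478, 512, 514, 495, 478, 512, 515, 496, 479, 511]  (not all equal)
t=18: [506, 514, 499, 507, 506, 514, 499, 507, 506, 515, 500, 508]  (not all equal)
t=19: [514, 507, 518, 514, 514, 507, 518, 514, 514, 506, 519, 513]  (not all equal)
t=20: [506, 512, 502, 505, 506, 512, 502, 505, 506, 513, 502, 506]  (not all equal)
t=21: [514, 509, 518, 516, 514, 509, 518, 516, 514, 508, 518, 515]  (not all equal)
t=22: [506, 511, 502, 504, 506, 511, 502, 504, 506, 511, 502, 504]  (not all equal)
t=23: [514, 510, 518, 517, 514, 510, 518, 517, 514, 510, 518, 517]  (not all equal)
t=24: [506, 510, 502, 503, 506, 510, 502, 503, 506, 510, 502, 503]  (not all equal)
t=25: [514, 511, 518, 517, 514, 511, 518, 517, 514, 511, 518, 517]  (not all equal)
t=26: [506, 509, 502, 503, 506, 509, 502, 503, 506, 509, 502, 503]  (not all equal)
t=27: [515, 512, 518, 517, 515, 512, 518, 517, 515, 512, 518, 517]  (not all equal)
t=28: [505, 507, 502, 503, 505, 507, 502, 503, 505, 507, 502, 503]  (not all equal)
t=29: [516, 514, 518, 517, 516, 514, 518, 517, 516, 514, 518, 517]  (not all equal)
t=30: [504, 505, 502, 503, 504, 505, 502, 503, 504, 505, 502, 503]  (not all equal)
t=31: [517, 516, 518, 518, 517, 516, 518, 518, 517, 516, 518, 518]  (not all equal)
t=32: [503, 503, 502, 502, 503, 503, 502, 502, 503, 503, 502, 502]  (not all equal)
t=33: [518, 518, 518, 518, 518, 518, 518, 518, 518, 518, 518, 518]  (all equal)

Answer: 33
Key observation: Synchronization is absorbing here: once all oscillators are equal they stay equal, and step 33 is the first all-equal step.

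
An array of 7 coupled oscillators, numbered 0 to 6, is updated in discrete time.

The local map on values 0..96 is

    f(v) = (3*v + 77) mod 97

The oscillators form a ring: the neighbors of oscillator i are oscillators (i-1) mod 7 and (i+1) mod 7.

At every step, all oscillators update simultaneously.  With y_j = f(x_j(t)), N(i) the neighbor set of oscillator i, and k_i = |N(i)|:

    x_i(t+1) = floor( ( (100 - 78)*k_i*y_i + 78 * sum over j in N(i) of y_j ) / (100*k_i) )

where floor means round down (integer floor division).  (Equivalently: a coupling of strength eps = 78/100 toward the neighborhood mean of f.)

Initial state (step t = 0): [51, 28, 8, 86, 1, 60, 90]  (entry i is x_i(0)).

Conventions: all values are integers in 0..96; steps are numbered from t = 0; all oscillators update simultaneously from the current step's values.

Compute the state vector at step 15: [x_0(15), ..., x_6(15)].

Answer: [20, 20, 48, 40, 45, 22, 13]

Derivation:
t=0: [51, 28, 8, 86, 1, 60, 90]
t=1: [54, 29, 43, 42, 59, 66, 50]
t=2: [48, 36, 32, 30, 48, 54, 56]
t=3: [60, 59, 78, 55, 50, 40, 39]
t=4: [37, 45, 46, 31, 27, 13, 25]
t=5: [48, 47, 40, 48, 49, 49, 55]
t=6: [34, 16, 20, 18, 28, 37, 32]
t=7: [58, 53, 32, 48, 62, 74, 84]
t=8: [43, 61, 43, 62, 28, 43, 33]
t=9: [59, 23, 55, 44, 45, 58, 26]
t=10: [54, 52, 35, 29, 32, 42, 58]
t=11: [47, 59, 60, 77, 46, 53, 33]
t=12: [59, 47, 43, 36, 27, 48, 43]
t=13: [27, 33, 46, 47, 58, 34, 36]
t=14: [78, 49, 44, 35, 53, 74, 75]
t=15: [20, 20, 48, 40, 45, 22, 13]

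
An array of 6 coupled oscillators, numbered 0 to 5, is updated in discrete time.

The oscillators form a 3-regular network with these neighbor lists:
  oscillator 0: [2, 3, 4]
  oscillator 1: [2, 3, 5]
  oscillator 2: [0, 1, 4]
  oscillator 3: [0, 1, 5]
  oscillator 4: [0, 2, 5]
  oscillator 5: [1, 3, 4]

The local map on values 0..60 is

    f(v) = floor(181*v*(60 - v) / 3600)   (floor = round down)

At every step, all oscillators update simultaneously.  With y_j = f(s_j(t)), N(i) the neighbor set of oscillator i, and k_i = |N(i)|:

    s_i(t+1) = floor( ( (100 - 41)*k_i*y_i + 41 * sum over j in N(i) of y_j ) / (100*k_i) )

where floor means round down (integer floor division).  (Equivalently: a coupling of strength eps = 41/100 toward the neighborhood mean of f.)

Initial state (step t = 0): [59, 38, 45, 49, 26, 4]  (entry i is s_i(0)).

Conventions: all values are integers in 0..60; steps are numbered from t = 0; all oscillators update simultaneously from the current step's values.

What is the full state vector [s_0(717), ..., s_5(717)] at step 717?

Answer: [39, 39, 39, 39, 39, 39]
Key observation: The state at step 6, [41, 41, 41, 41, 41, 41], reappears at step 8: the system is in a cycle of period 2 from step 6 on.  Therefore the state at step 717 equals the state at step 6 + ((717 - 6) mod 2) = 7, which is [39, 39, 39, 39, 39, 39].

Derivation:
t=0: [59, 38, 45, 49, 26, 4]
t=1: [15, 34, 31, 23, 32, 21]
t=2: [37, 43, 43, 40, 42, 42]
t=3: [40, 36, 37, 39, 38, 38]
t=4: [40, 42, 41, 41, 41, 42]
t=5: [39, 38, 39, 38, 39, 38]
t=6: [41, 41, 41, 41, 41, 41]
t=7: [39, 39, 39, 39, 39, 39]
t=8: [41, 41, 41, 41, 41, 41]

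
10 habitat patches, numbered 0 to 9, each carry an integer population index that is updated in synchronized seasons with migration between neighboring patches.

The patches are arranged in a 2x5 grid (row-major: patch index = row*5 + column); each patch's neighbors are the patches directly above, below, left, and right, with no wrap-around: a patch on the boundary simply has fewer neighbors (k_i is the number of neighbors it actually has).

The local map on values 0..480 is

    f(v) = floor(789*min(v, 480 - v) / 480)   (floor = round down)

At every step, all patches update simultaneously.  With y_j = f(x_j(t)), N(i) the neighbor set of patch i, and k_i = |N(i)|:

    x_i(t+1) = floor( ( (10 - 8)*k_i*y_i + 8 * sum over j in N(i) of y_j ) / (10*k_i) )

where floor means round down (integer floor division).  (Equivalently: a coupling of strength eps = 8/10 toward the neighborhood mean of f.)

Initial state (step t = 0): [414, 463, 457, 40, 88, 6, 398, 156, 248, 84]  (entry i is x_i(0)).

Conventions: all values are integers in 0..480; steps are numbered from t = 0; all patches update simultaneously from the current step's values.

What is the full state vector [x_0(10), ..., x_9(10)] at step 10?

Simulating step by step:
t=0: [414, 463, 457, 40, 88, 6, 398, 156, 248, 84]
t=1: [36, 79, 100, 162, 110, 98, 104, 198, 198, 237]
t=2: [127, 130, 224, 231, 298, 123, 198, 240, 326, 279]
t=3: [207, 282, 336, 321, 343, 253, 280, 331, 344, 286]
t=4: [347, 306, 268, 234, 276, 341, 316, 258, 264, 242]
t=5: [249, 279, 345, 353, 377, 240, 287, 332, 374, 354]
t=6: [365, 310, 252, 192, 199, 357, 321, 238, 210, 178]
t=7: [230, 275, 337, 341, 308, 220, 284, 339, 335, 327]
t=8: [354, 316, 259, 246, 248, 352, 311, 258, 236, 258]
t=9: [233, 279, 343, 378, 375, 235, 280, 346, 373, 380]
t=10: [362, 315, 236, 185, 166, 361, 315, 238, 181, 171]

Answer: [362, 315, 236, 185, 166, 361, 315, 238, 181, 171]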